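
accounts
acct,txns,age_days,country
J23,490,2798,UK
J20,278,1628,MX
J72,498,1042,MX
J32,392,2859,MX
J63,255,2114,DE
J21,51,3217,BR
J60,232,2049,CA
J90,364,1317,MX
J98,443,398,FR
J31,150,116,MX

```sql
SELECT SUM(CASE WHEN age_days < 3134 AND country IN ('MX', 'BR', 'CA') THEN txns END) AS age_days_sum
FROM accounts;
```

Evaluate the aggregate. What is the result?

acct=J23: ✗
acct=J20: ✓ → 278
acct=J72: ✓ → 498
acct=J32: ✓ → 392
acct=J63: ✗
acct=J21: ✗
acct=J60: ✓ → 232
acct=J90: ✓ → 364
acct=J98: ✗
acct=J31: ✓ → 150
age_days_sum = 278 + 498 + 392 + 232 + 364 + 150 = 1914

1914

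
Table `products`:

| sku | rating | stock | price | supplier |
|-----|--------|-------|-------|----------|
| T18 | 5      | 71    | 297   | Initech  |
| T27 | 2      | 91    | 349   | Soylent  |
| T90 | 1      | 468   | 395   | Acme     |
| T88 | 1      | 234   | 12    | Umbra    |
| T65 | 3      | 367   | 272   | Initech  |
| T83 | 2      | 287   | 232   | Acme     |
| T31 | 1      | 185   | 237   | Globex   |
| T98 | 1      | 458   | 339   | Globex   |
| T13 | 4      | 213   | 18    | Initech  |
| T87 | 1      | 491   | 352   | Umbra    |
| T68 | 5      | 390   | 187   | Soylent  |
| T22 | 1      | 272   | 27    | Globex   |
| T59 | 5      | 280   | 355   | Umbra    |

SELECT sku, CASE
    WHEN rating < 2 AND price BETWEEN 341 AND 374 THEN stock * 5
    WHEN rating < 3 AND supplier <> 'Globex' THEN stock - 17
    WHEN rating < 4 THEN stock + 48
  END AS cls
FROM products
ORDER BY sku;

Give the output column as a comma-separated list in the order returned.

NULL, NULL, 320, 74, 233, NULL, 415, NULL, 270, 2455, 217, 451, 506

sku=T13: (no match → NULL) → NULL
sku=T18: (no match → NULL) → NULL
sku=T22: rating < 4 → 320
sku=T27: rating < 3 AND supplier <> 'Globex' → 74
sku=T31: rating < 4 → 233
sku=T59: (no match → NULL) → NULL
sku=T65: rating < 4 → 415
sku=T68: (no match → NULL) → NULL
sku=T83: rating < 3 AND supplier <> 'Globex' → 270
sku=T87: rating < 2 AND price BETWEEN 341 AND 374 → 2455
sku=T88: rating < 3 AND supplier <> 'Globex' → 217
sku=T90: rating < 3 AND supplier <> 'Globex' → 451
sku=T98: rating < 4 → 506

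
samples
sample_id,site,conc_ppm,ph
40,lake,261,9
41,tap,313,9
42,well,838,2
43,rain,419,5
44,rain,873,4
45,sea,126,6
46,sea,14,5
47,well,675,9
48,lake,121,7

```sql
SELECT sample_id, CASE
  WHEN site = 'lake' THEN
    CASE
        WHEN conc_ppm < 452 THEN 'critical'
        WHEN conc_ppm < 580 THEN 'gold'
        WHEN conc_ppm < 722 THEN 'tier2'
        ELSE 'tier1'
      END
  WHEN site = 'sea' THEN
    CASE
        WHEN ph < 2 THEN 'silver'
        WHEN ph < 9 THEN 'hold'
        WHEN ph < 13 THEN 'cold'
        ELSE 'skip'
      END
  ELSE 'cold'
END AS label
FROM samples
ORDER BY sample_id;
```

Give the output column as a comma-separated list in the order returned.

sample_id=40: site='lake' → inner[conc_ppm < 452] → critical
sample_id=41: site='tap' → outer ELSE → cold
sample_id=42: site='well' → outer ELSE → cold
sample_id=43: site='rain' → outer ELSE → cold
sample_id=44: site='rain' → outer ELSE → cold
sample_id=45: site='sea' → inner[ph < 9] → hold
sample_id=46: site='sea' → inner[ph < 9] → hold
sample_id=47: site='well' → outer ELSE → cold
sample_id=48: site='lake' → inner[conc_ppm < 452] → critical

critical, cold, cold, cold, cold, hold, hold, cold, critical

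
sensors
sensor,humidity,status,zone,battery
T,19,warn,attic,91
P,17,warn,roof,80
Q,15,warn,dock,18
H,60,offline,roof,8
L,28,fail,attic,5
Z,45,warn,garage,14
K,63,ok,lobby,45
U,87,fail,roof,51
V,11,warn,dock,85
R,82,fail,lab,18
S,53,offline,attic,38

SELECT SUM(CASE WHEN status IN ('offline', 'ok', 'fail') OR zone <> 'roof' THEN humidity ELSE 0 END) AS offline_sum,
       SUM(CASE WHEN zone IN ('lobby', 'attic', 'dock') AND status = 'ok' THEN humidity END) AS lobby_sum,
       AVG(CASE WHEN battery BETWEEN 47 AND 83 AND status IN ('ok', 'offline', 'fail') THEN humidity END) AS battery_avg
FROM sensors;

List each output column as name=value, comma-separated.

[offline_sum: status IN ('offline', 'ok', 'fail') OR zone <> 'roof']
sensor=T: ✓ → 19
sensor=P: ✗
sensor=Q: ✓ → 15
sensor=H: ✓ → 60
sensor=L: ✓ → 28
sensor=Z: ✓ → 45
sensor=K: ✓ → 63
sensor=U: ✓ → 87
sensor=V: ✓ → 11
sensor=R: ✓ → 82
sensor=S: ✓ → 53
offline_sum = 19 + 15 + 60 + 28 + 45 + 63 + 87 + 11 + 82 + 53 = 463
—
[lobby_sum: zone IN ('lobby', 'attic', 'dock') AND status = 'ok']
sensor=T: ✗
sensor=P: ✗
sensor=Q: ✗
sensor=H: ✗
sensor=L: ✗
sensor=Z: ✗
sensor=K: ✓ → 63
sensor=U: ✗
sensor=V: ✗
sensor=R: ✗
sensor=S: ✗
lobby_sum = 63
—
[battery_avg: battery BETWEEN 47 AND 83 AND status IN ('ok', 'offline', 'fail')]
sensor=T: ✗
sensor=P: ✗
sensor=Q: ✗
sensor=H: ✗
sensor=L: ✗
sensor=Z: ✗
sensor=K: ✗
sensor=U: ✓ → 87
sensor=V: ✗
sensor=R: ✗
sensor=S: ✗
battery_avg = 87

offline_sum=463, lobby_sum=63, battery_avg=87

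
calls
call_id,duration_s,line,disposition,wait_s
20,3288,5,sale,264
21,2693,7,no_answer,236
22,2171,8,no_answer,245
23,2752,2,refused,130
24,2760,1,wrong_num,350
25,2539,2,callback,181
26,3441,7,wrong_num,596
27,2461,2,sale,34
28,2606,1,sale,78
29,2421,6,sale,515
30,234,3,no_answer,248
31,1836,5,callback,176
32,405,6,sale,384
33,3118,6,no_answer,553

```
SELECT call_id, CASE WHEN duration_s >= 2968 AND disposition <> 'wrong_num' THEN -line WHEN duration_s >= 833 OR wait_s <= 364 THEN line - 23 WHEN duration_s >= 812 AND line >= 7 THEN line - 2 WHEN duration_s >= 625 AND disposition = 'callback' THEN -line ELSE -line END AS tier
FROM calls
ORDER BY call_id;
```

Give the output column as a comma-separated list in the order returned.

-5, -16, -15, -21, -22, -21, -16, -21, -22, -17, -20, -18, -6, -6

call_id=20: duration_s >= 2968 AND disposition <> 'wrong_num' → -5
call_id=21: duration_s >= 833 OR wait_s <= 364 → -16
call_id=22: duration_s >= 833 OR wait_s <= 364 → -15
call_id=23: duration_s >= 833 OR wait_s <= 364 → -21
call_id=24: duration_s >= 833 OR wait_s <= 364 → -22
call_id=25: duration_s >= 833 OR wait_s <= 364 → -21
call_id=26: duration_s >= 833 OR wait_s <= 364 → -16
call_id=27: duration_s >= 833 OR wait_s <= 364 → -21
call_id=28: duration_s >= 833 OR wait_s <= 364 → -22
call_id=29: duration_s >= 833 OR wait_s <= 364 → -17
call_id=30: duration_s >= 833 OR wait_s <= 364 → -20
call_id=31: duration_s >= 833 OR wait_s <= 364 → -18
call_id=32: ELSE → -6
call_id=33: duration_s >= 2968 AND disposition <> 'wrong_num' → -6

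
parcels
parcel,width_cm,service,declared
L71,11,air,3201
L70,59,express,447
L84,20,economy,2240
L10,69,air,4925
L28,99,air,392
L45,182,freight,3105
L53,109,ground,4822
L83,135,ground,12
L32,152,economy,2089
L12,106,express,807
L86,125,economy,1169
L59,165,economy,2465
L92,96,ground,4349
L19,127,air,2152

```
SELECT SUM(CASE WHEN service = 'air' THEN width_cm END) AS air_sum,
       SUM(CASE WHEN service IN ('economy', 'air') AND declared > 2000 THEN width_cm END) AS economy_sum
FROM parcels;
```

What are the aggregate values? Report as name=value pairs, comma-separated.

air_sum=306, economy_sum=544

[air_sum: service = 'air']
parcel=L71: ✓ → 11
parcel=L70: ✗
parcel=L84: ✗
parcel=L10: ✓ → 69
parcel=L28: ✓ → 99
parcel=L45: ✗
parcel=L53: ✗
parcel=L83: ✗
parcel=L32: ✗
parcel=L12: ✗
parcel=L86: ✗
parcel=L59: ✗
parcel=L92: ✗
parcel=L19: ✓ → 127
air_sum = 11 + 69 + 99 + 127 = 306
—
[economy_sum: service IN ('economy', 'air') AND declared > 2000]
parcel=L71: ✓ → 11
parcel=L70: ✗
parcel=L84: ✓ → 20
parcel=L10: ✓ → 69
parcel=L28: ✗
parcel=L45: ✗
parcel=L53: ✗
parcel=L83: ✗
parcel=L32: ✓ → 152
parcel=L12: ✗
parcel=L86: ✗
parcel=L59: ✓ → 165
parcel=L92: ✗
parcel=L19: ✓ → 127
economy_sum = 11 + 20 + 69 + 152 + 165 + 127 = 544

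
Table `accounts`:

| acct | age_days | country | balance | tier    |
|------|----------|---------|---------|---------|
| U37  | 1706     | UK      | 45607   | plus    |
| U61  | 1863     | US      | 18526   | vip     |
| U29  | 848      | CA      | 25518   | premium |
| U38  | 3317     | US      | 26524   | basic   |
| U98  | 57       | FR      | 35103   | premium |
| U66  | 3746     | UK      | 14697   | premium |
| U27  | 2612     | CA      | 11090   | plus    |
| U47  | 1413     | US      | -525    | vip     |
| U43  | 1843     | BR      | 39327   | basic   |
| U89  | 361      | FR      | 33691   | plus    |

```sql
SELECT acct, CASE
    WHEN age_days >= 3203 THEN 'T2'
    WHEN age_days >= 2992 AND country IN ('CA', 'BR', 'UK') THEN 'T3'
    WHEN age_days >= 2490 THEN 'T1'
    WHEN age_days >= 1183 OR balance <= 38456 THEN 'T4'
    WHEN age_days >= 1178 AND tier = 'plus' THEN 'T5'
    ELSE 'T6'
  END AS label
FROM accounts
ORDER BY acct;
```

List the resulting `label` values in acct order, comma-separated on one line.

T1, T4, T4, T2, T4, T4, T4, T2, T4, T4

acct=U27: age_days >= 2490 → T1
acct=U29: age_days >= 1183 OR balance <= 38456 → T4
acct=U37: age_days >= 1183 OR balance <= 38456 → T4
acct=U38: age_days >= 3203 → T2
acct=U43: age_days >= 1183 OR balance <= 38456 → T4
acct=U47: age_days >= 1183 OR balance <= 38456 → T4
acct=U61: age_days >= 1183 OR balance <= 38456 → T4
acct=U66: age_days >= 3203 → T2
acct=U89: age_days >= 1183 OR balance <= 38456 → T4
acct=U98: age_days >= 1183 OR balance <= 38456 → T4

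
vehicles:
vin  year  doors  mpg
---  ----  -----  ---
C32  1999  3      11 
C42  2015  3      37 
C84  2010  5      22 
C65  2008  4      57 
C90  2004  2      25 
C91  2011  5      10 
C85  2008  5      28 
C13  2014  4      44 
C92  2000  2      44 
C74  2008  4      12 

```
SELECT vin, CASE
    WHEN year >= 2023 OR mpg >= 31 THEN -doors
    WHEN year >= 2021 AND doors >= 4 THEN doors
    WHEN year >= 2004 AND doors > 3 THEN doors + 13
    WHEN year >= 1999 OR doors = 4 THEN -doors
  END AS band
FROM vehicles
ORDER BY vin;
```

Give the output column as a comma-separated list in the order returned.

vin=C13: year >= 2023 OR mpg >= 31 → -4
vin=C32: year >= 1999 OR doors = 4 → -3
vin=C42: year >= 2023 OR mpg >= 31 → -3
vin=C65: year >= 2023 OR mpg >= 31 → -4
vin=C74: year >= 2004 AND doors > 3 → 17
vin=C84: year >= 2004 AND doors > 3 → 18
vin=C85: year >= 2004 AND doors > 3 → 18
vin=C90: year >= 1999 OR doors = 4 → -2
vin=C91: year >= 2004 AND doors > 3 → 18
vin=C92: year >= 2023 OR mpg >= 31 → -2

-4, -3, -3, -4, 17, 18, 18, -2, 18, -2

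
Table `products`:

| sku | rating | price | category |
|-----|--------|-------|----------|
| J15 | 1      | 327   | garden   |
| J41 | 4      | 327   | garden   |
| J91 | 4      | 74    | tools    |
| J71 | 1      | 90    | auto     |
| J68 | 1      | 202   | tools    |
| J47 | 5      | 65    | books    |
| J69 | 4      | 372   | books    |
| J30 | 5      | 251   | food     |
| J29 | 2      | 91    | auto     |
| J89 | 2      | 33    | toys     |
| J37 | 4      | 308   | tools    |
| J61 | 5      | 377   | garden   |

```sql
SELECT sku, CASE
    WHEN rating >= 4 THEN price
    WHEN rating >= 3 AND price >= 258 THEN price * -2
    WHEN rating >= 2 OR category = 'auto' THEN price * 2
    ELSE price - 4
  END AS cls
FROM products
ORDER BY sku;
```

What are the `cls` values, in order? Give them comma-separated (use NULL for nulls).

sku=J15: ELSE → 323
sku=J29: rating >= 2 OR category = 'auto' → 182
sku=J30: rating >= 4 → 251
sku=J37: rating >= 4 → 308
sku=J41: rating >= 4 → 327
sku=J47: rating >= 4 → 65
sku=J61: rating >= 4 → 377
sku=J68: ELSE → 198
sku=J69: rating >= 4 → 372
sku=J71: rating >= 2 OR category = 'auto' → 180
sku=J89: rating >= 2 OR category = 'auto' → 66
sku=J91: rating >= 4 → 74

323, 182, 251, 308, 327, 65, 377, 198, 372, 180, 66, 74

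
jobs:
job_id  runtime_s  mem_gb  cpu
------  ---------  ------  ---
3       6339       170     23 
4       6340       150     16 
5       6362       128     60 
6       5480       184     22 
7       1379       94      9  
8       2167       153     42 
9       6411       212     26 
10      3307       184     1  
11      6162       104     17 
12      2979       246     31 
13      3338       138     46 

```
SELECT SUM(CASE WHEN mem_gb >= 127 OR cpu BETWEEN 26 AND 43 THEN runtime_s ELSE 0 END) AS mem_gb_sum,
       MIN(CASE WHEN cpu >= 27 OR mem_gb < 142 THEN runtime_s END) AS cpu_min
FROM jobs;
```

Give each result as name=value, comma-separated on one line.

[mem_gb_sum: mem_gb >= 127 OR cpu BETWEEN 26 AND 43]
job_id=3: ✓ → 6339
job_id=4: ✓ → 6340
job_id=5: ✓ → 6362
job_id=6: ✓ → 5480
job_id=7: ✗
job_id=8: ✓ → 2167
job_id=9: ✓ → 6411
job_id=10: ✓ → 3307
job_id=11: ✗
job_id=12: ✓ → 2979
job_id=13: ✓ → 3338
mem_gb_sum = 6339 + 6340 + 6362 + 5480 + 2167 + 6411 + 3307 + 2979 + 3338 = 42723
—
[cpu_min: cpu >= 27 OR mem_gb < 142]
job_id=3: ✗
job_id=4: ✗
job_id=5: ✓ → 6362
job_id=6: ✗
job_id=7: ✓ → 1379
job_id=8: ✓ → 2167
job_id=9: ✗
job_id=10: ✗
job_id=11: ✓ → 6162
job_id=12: ✓ → 2979
job_id=13: ✓ → 3338
cpu_min = MIN(6362, 1379, 2167, 6162, 2979, 3338) = 1379

mem_gb_sum=42723, cpu_min=1379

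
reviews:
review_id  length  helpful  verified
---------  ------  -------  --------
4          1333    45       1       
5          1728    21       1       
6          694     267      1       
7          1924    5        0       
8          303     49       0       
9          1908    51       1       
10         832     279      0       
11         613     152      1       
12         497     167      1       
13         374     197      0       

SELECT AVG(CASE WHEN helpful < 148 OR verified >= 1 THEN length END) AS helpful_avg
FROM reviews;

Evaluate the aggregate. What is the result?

review_id=4: ✓ → 1333
review_id=5: ✓ → 1728
review_id=6: ✓ → 694
review_id=7: ✓ → 1924
review_id=8: ✓ → 303
review_id=9: ✓ → 1908
review_id=10: ✗
review_id=11: ✓ → 613
review_id=12: ✓ → 497
review_id=13: ✗
helpful_avg = (1333 + 1728 + 694 + 1924 + 303 + 1908 + 613 + 497) / 8 = 1125

1125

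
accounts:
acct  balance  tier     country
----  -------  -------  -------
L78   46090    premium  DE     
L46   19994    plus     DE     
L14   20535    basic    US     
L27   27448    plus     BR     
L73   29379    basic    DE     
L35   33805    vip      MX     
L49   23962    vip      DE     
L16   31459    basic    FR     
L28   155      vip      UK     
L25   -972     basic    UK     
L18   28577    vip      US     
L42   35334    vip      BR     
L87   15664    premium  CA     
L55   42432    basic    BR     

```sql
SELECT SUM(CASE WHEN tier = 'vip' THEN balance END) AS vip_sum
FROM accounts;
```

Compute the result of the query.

acct=L78: ✗
acct=L46: ✗
acct=L14: ✗
acct=L27: ✗
acct=L73: ✗
acct=L35: ✓ → 33805
acct=L49: ✓ → 23962
acct=L16: ✗
acct=L28: ✓ → 155
acct=L25: ✗
acct=L18: ✓ → 28577
acct=L42: ✓ → 35334
acct=L87: ✗
acct=L55: ✗
vip_sum = 33805 + 23962 + 155 + 28577 + 35334 = 121833

121833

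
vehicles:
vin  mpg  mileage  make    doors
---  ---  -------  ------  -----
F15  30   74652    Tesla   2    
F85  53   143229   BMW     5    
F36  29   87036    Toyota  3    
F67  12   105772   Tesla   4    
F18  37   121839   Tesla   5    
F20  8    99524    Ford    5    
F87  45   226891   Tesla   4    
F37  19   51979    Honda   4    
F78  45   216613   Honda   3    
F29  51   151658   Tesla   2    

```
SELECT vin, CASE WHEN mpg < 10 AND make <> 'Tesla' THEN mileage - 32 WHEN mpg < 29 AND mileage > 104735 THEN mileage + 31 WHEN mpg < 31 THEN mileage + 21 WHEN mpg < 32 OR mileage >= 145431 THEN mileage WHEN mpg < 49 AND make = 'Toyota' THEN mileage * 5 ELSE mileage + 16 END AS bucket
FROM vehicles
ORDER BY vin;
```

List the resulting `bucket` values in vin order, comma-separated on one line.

74673, 121855, 99492, 151658, 87057, 52000, 105803, 216613, 143245, 226891

vin=F15: mpg < 31 → 74673
vin=F18: ELSE → 121855
vin=F20: mpg < 10 AND make <> 'Tesla' → 99492
vin=F29: mpg < 32 OR mileage >= 145431 → 151658
vin=F36: mpg < 31 → 87057
vin=F37: mpg < 31 → 52000
vin=F67: mpg < 29 AND mileage > 104735 → 105803
vin=F78: mpg < 32 OR mileage >= 145431 → 216613
vin=F85: ELSE → 143245
vin=F87: mpg < 32 OR mileage >= 145431 → 226891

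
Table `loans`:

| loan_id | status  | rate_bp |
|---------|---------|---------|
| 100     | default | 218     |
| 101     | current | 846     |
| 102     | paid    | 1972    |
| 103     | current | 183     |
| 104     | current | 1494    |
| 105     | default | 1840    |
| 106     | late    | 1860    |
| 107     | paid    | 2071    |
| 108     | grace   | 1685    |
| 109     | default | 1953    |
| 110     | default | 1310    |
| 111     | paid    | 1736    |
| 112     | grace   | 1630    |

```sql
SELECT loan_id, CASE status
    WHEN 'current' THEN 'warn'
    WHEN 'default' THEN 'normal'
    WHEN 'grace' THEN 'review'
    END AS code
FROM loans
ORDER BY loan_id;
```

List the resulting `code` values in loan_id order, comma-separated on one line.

loan_id=100: status='default' → normal
loan_id=101: status='current' → warn
loan_id=102: (no match → NULL) → NULL
loan_id=103: status='current' → warn
loan_id=104: status='current' → warn
loan_id=105: status='default' → normal
loan_id=106: (no match → NULL) → NULL
loan_id=107: (no match → NULL) → NULL
loan_id=108: status='grace' → review
loan_id=109: status='default' → normal
loan_id=110: status='default' → normal
loan_id=111: (no match → NULL) → NULL
loan_id=112: status='grace' → review

normal, warn, NULL, warn, warn, normal, NULL, NULL, review, normal, normal, NULL, review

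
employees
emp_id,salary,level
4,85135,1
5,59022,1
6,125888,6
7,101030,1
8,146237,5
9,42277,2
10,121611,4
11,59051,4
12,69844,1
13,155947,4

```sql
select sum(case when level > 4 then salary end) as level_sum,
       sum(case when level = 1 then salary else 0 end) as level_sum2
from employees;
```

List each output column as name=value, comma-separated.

[level_sum: level > 4]
emp_id=4: ✗
emp_id=5: ✗
emp_id=6: ✓ → 125888
emp_id=7: ✗
emp_id=8: ✓ → 146237
emp_id=9: ✗
emp_id=10: ✗
emp_id=11: ✗
emp_id=12: ✗
emp_id=13: ✗
level_sum = 125888 + 146237 = 272125
—
[level_sum2: level = 1]
emp_id=4: ✓ → 85135
emp_id=5: ✓ → 59022
emp_id=6: ✗
emp_id=7: ✓ → 101030
emp_id=8: ✗
emp_id=9: ✗
emp_id=10: ✗
emp_id=11: ✗
emp_id=12: ✓ → 69844
emp_id=13: ✗
level_sum2 = 85135 + 59022 + 101030 + 69844 = 315031

level_sum=272125, level_sum2=315031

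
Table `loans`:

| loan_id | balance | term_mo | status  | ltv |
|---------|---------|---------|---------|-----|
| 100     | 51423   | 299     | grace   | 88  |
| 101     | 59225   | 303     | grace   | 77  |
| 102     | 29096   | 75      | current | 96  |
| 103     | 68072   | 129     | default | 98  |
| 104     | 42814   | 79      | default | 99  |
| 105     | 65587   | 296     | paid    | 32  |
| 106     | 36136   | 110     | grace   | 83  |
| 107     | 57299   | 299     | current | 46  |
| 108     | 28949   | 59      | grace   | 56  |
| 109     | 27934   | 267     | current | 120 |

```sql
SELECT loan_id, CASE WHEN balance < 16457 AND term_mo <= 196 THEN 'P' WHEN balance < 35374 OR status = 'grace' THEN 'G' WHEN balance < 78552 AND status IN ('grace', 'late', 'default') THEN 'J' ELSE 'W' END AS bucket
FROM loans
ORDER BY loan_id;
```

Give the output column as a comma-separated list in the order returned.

loan_id=100: balance < 35374 OR status = 'grace' → G
loan_id=101: balance < 35374 OR status = 'grace' → G
loan_id=102: balance < 35374 OR status = 'grace' → G
loan_id=103: balance < 78552 AND status IN ('grace', 'late', 'default') → J
loan_id=104: balance < 78552 AND status IN ('grace', 'late', 'default') → J
loan_id=105: ELSE → W
loan_id=106: balance < 35374 OR status = 'grace' → G
loan_id=107: ELSE → W
loan_id=108: balance < 35374 OR status = 'grace' → G
loan_id=109: balance < 35374 OR status = 'grace' → G

G, G, G, J, J, W, G, W, G, G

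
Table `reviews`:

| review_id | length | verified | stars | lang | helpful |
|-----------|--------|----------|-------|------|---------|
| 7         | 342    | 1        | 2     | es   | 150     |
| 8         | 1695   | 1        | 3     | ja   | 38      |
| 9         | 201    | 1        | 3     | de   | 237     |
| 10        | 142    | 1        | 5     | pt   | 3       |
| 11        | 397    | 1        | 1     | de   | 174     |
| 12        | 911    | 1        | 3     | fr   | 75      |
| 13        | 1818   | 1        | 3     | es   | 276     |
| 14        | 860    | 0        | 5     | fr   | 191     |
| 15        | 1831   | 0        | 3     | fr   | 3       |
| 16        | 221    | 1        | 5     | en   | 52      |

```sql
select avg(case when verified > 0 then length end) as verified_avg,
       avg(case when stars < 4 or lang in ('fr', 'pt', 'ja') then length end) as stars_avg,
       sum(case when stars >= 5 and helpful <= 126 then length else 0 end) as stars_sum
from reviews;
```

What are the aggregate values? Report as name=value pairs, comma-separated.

verified_avg=715.875, stars_avg=910.7777777778, stars_sum=363

[verified_avg: verified > 0]
review_id=7: ✓ → 342
review_id=8: ✓ → 1695
review_id=9: ✓ → 201
review_id=10: ✓ → 142
review_id=11: ✓ → 397
review_id=12: ✓ → 911
review_id=13: ✓ → 1818
review_id=14: ✗
review_id=15: ✗
review_id=16: ✓ → 221
verified_avg = (342 + 1695 + 201 + 142 + 397 + 911 + 1818 + 221) / 8 = 715.875
—
[stars_avg: stars < 4 or lang in ('fr', 'pt', 'ja')]
review_id=7: ✓ → 342
review_id=8: ✓ → 1695
review_id=9: ✓ → 201
review_id=10: ✓ → 142
review_id=11: ✓ → 397
review_id=12: ✓ → 911
review_id=13: ✓ → 1818
review_id=14: ✓ → 860
review_id=15: ✓ → 1831
review_id=16: ✗
stars_avg = (342 + 1695 + 201 + 142 + 397 + 911 + 1818 + 860 + 1831) / 9 = 910.7777777778
—
[stars_sum: stars >= 5 and helpful <= 126]
review_id=7: ✗
review_id=8: ✗
review_id=9: ✗
review_id=10: ✓ → 142
review_id=11: ✗
review_id=12: ✗
review_id=13: ✗
review_id=14: ✗
review_id=15: ✗
review_id=16: ✓ → 221
stars_sum = 142 + 221 = 363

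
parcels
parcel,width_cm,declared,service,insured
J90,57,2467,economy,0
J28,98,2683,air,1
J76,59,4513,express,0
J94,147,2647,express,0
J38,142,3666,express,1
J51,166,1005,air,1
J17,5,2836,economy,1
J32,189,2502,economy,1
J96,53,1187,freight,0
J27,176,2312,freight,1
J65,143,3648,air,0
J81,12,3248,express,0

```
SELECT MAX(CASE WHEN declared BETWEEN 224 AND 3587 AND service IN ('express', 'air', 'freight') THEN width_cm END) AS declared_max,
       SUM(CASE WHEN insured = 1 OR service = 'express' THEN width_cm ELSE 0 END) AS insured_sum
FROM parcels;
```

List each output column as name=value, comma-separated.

declared_max=176, insured_sum=994

[declared_max: declared BETWEEN 224 AND 3587 AND service IN ('express', 'air', 'freight')]
parcel=J90: ✗
parcel=J28: ✓ → 98
parcel=J76: ✗
parcel=J94: ✓ → 147
parcel=J38: ✗
parcel=J51: ✓ → 166
parcel=J17: ✗
parcel=J32: ✗
parcel=J96: ✓ → 53
parcel=J27: ✓ → 176
parcel=J65: ✗
parcel=J81: ✓ → 12
declared_max = MAX(98, 147, 166, 53, 176, 12) = 176
—
[insured_sum: insured = 1 OR service = 'express']
parcel=J90: ✗
parcel=J28: ✓ → 98
parcel=J76: ✓ → 59
parcel=J94: ✓ → 147
parcel=J38: ✓ → 142
parcel=J51: ✓ → 166
parcel=J17: ✓ → 5
parcel=J32: ✓ → 189
parcel=J96: ✗
parcel=J27: ✓ → 176
parcel=J65: ✗
parcel=J81: ✓ → 12
insured_sum = 98 + 59 + 147 + 142 + 166 + 5 + 189 + 176 + 12 = 994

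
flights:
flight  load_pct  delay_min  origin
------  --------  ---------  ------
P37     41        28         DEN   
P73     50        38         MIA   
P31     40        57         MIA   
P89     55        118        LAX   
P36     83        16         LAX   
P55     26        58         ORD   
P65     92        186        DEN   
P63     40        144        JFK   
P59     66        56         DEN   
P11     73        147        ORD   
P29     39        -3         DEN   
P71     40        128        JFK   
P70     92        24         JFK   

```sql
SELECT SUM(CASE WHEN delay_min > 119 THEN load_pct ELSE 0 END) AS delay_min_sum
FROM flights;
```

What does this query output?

flight=P37: ✗
flight=P73: ✗
flight=P31: ✗
flight=P89: ✗
flight=P36: ✗
flight=P55: ✗
flight=P65: ✓ → 92
flight=P63: ✓ → 40
flight=P59: ✗
flight=P11: ✓ → 73
flight=P29: ✗
flight=P71: ✓ → 40
flight=P70: ✗
delay_min_sum = 92 + 40 + 73 + 40 = 245

245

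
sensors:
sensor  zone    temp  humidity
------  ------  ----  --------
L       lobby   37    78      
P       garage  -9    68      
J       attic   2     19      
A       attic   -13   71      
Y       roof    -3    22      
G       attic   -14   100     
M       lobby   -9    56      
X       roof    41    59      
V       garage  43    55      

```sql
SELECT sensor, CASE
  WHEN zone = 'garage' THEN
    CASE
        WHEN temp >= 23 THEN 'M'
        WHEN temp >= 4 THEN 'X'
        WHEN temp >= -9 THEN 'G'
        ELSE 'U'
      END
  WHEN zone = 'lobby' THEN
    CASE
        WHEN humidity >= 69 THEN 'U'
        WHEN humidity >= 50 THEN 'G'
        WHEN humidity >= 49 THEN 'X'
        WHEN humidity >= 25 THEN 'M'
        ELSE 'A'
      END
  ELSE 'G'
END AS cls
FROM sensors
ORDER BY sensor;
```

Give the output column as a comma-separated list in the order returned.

sensor=A: zone='attic' → outer ELSE → G
sensor=G: zone='attic' → outer ELSE → G
sensor=J: zone='attic' → outer ELSE → G
sensor=L: zone='lobby' → inner[humidity >= 69] → U
sensor=M: zone='lobby' → inner[humidity >= 50] → G
sensor=P: zone='garage' → inner[temp >= -9] → G
sensor=V: zone='garage' → inner[temp >= 23] → M
sensor=X: zone='roof' → outer ELSE → G
sensor=Y: zone='roof' → outer ELSE → G

G, G, G, U, G, G, M, G, G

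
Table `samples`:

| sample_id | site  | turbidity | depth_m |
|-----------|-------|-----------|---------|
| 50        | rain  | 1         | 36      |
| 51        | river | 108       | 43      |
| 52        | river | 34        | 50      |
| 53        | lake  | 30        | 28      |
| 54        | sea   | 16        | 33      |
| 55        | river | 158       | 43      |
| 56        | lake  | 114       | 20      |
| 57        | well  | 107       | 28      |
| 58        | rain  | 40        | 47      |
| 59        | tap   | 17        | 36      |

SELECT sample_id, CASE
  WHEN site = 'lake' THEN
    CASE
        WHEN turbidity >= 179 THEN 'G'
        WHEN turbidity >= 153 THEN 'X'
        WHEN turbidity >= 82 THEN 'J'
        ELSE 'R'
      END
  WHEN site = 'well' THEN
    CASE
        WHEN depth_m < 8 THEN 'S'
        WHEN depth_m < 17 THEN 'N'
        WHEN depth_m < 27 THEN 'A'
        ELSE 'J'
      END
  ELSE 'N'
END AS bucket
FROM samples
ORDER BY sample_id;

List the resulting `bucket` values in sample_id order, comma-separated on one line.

N, N, N, R, N, N, J, J, N, N

sample_id=50: site='rain' → outer ELSE → N
sample_id=51: site='river' → outer ELSE → N
sample_id=52: site='river' → outer ELSE → N
sample_id=53: site='lake' → inner[ELSE] → R
sample_id=54: site='sea' → outer ELSE → N
sample_id=55: site='river' → outer ELSE → N
sample_id=56: site='lake' → inner[turbidity >= 82] → J
sample_id=57: site='well' → inner[ELSE] → J
sample_id=58: site='rain' → outer ELSE → N
sample_id=59: site='tap' → outer ELSE → N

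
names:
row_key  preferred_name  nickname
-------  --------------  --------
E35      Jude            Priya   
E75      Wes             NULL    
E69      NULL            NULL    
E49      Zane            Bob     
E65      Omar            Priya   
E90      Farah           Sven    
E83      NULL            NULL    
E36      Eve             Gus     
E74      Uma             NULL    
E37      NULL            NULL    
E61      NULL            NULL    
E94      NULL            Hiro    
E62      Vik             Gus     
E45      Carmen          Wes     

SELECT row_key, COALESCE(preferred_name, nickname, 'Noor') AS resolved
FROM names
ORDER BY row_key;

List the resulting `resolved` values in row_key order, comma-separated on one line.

Jude, Eve, Noor, Carmen, Zane, Noor, Vik, Omar, Noor, Uma, Wes, Noor, Farah, Hiro

row_key=E35: preferred_name=Jude → Jude
row_key=E36: preferred_name=Eve → Eve
row_key=E37: preferred_name=NULL, nickname=NULL, → literal Noor → Noor
row_key=E45: preferred_name=Carmen → Carmen
row_key=E49: preferred_name=Zane → Zane
row_key=E61: preferred_name=NULL, nickname=NULL, → literal Noor → Noor
row_key=E62: preferred_name=Vik → Vik
row_key=E65: preferred_name=Omar → Omar
row_key=E69: preferred_name=NULL, nickname=NULL, → literal Noor → Noor
row_key=E74: preferred_name=Uma → Uma
row_key=E75: preferred_name=Wes → Wes
row_key=E83: preferred_name=NULL, nickname=NULL, → literal Noor → Noor
row_key=E90: preferred_name=Farah → Farah
row_key=E94: preferred_name=NULL, nickname=Hiro → Hiro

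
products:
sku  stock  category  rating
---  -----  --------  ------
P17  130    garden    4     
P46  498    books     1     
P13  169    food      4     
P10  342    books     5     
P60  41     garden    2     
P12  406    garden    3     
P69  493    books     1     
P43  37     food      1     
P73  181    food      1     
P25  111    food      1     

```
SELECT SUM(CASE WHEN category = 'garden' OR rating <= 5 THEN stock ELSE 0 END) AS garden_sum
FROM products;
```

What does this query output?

sku=P17: ✓ → 130
sku=P46: ✓ → 498
sku=P13: ✓ → 169
sku=P10: ✓ → 342
sku=P60: ✓ → 41
sku=P12: ✓ → 406
sku=P69: ✓ → 493
sku=P43: ✓ → 37
sku=P73: ✓ → 181
sku=P25: ✓ → 111
garden_sum = 130 + 498 + 169 + 342 + 41 + 406 + 493 + 37 + 181 + 111 = 2408

2408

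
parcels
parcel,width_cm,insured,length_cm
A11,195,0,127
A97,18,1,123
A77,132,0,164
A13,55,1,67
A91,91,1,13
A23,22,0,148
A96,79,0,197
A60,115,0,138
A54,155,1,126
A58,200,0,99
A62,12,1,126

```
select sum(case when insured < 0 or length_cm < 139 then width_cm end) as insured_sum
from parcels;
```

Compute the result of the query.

841

parcel=A11: ✓ → 195
parcel=A97: ✓ → 18
parcel=A77: ✗
parcel=A13: ✓ → 55
parcel=A91: ✓ → 91
parcel=A23: ✗
parcel=A96: ✗
parcel=A60: ✓ → 115
parcel=A54: ✓ → 155
parcel=A58: ✓ → 200
parcel=A62: ✓ → 12
insured_sum = 195 + 18 + 55 + 91 + 115 + 155 + 200 + 12 = 841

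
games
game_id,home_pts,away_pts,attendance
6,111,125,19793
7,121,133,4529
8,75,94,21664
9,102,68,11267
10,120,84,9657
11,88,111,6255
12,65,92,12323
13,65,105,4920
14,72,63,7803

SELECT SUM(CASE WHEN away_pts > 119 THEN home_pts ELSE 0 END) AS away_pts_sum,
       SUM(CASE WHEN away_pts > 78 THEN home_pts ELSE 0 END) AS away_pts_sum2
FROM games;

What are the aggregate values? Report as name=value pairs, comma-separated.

[away_pts_sum: away_pts > 119]
game_id=6: ✓ → 111
game_id=7: ✓ → 121
game_id=8: ✗
game_id=9: ✗
game_id=10: ✗
game_id=11: ✗
game_id=12: ✗
game_id=13: ✗
game_id=14: ✗
away_pts_sum = 111 + 121 = 232
—
[away_pts_sum2: away_pts > 78]
game_id=6: ✓ → 111
game_id=7: ✓ → 121
game_id=8: ✓ → 75
game_id=9: ✗
game_id=10: ✓ → 120
game_id=11: ✓ → 88
game_id=12: ✓ → 65
game_id=13: ✓ → 65
game_id=14: ✗
away_pts_sum2 = 111 + 121 + 75 + 120 + 88 + 65 + 65 = 645

away_pts_sum=232, away_pts_sum2=645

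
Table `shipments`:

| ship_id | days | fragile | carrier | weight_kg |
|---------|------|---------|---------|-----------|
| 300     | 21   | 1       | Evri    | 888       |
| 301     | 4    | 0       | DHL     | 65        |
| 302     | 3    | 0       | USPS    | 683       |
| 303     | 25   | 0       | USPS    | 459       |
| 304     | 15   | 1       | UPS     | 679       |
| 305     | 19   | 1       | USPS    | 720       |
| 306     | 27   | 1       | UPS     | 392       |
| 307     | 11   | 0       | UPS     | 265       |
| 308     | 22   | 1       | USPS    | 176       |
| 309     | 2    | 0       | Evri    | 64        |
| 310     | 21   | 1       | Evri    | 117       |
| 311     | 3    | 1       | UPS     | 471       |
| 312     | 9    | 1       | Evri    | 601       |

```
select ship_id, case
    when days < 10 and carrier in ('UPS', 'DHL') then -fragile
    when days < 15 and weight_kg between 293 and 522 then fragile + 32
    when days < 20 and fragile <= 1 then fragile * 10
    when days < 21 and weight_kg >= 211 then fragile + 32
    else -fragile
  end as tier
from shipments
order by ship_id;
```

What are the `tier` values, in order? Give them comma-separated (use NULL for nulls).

-1, 0, 0, 0, 10, 10, -1, 0, -1, 0, -1, -1, 10

ship_id=300: ELSE → -1
ship_id=301: days < 10 and carrier in ('UPS', 'DHL') → 0
ship_id=302: days < 20 and fragile <= 1 → 0
ship_id=303: ELSE → 0
ship_id=304: days < 20 and fragile <= 1 → 10
ship_id=305: days < 20 and fragile <= 1 → 10
ship_id=306: ELSE → -1
ship_id=307: days < 20 and fragile <= 1 → 0
ship_id=308: ELSE → -1
ship_id=309: days < 20 and fragile <= 1 → 0
ship_id=310: ELSE → -1
ship_id=311: days < 10 and carrier in ('UPS', 'DHL') → -1
ship_id=312: days < 20 and fragile <= 1 → 10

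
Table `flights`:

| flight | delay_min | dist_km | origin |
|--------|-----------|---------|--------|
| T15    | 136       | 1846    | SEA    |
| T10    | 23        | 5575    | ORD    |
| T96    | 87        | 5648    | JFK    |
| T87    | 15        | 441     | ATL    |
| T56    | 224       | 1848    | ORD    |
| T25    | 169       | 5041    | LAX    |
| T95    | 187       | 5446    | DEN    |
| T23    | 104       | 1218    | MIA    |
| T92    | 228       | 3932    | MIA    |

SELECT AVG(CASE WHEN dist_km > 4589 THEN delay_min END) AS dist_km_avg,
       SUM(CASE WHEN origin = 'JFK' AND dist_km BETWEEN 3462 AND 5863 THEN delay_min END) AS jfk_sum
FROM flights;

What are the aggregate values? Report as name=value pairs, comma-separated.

dist_km_avg=116.5, jfk_sum=87

[dist_km_avg: dist_km > 4589]
flight=T15: ✗
flight=T10: ✓ → 23
flight=T96: ✓ → 87
flight=T87: ✗
flight=T56: ✗
flight=T25: ✓ → 169
flight=T95: ✓ → 187
flight=T23: ✗
flight=T92: ✗
dist_km_avg = (23 + 87 + 169 + 187) / 4 = 116.5
—
[jfk_sum: origin = 'JFK' AND dist_km BETWEEN 3462 AND 5863]
flight=T15: ✗
flight=T10: ✗
flight=T96: ✓ → 87
flight=T87: ✗
flight=T56: ✗
flight=T25: ✗
flight=T95: ✗
flight=T23: ✗
flight=T92: ✗
jfk_sum = 87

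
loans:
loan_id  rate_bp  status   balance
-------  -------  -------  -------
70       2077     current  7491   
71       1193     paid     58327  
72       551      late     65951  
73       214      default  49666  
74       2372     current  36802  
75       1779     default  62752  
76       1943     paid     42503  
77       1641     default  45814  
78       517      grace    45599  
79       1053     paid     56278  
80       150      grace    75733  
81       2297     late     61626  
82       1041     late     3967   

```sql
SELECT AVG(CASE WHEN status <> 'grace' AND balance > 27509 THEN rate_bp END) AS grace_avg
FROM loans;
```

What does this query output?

loan_id=70: ✗
loan_id=71: ✓ → 1193
loan_id=72: ✓ → 551
loan_id=73: ✓ → 214
loan_id=74: ✓ → 2372
loan_id=75: ✓ → 1779
loan_id=76: ✓ → 1943
loan_id=77: ✓ → 1641
loan_id=78: ✗
loan_id=79: ✓ → 1053
loan_id=80: ✗
loan_id=81: ✓ → 2297
loan_id=82: ✗
grace_avg = (1193 + 551 + 214 + 2372 + 1779 + 1943 + 1641 + 1053 + 2297) / 9 = 1449.2222222222

1449.2222222222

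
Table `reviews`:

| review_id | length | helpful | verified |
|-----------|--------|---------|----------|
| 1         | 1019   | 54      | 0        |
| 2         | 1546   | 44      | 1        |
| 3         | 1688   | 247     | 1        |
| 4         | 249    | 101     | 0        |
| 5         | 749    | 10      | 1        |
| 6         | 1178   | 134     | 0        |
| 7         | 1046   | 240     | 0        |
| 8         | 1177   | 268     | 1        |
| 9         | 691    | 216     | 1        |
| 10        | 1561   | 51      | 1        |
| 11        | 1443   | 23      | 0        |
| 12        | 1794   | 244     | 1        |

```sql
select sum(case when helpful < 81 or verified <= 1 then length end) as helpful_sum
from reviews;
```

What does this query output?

review_id=1: ✓ → 1019
review_id=2: ✓ → 1546
review_id=3: ✓ → 1688
review_id=4: ✓ → 249
review_id=5: ✓ → 749
review_id=6: ✓ → 1178
review_id=7: ✓ → 1046
review_id=8: ✓ → 1177
review_id=9: ✓ → 691
review_id=10: ✓ → 1561
review_id=11: ✓ → 1443
review_id=12: ✓ → 1794
helpful_sum = 1019 + 1546 + 1688 + 249 + 749 + 1178 + 1046 + 1177 + 691 + 1561 + 1443 + 1794 = 14141

14141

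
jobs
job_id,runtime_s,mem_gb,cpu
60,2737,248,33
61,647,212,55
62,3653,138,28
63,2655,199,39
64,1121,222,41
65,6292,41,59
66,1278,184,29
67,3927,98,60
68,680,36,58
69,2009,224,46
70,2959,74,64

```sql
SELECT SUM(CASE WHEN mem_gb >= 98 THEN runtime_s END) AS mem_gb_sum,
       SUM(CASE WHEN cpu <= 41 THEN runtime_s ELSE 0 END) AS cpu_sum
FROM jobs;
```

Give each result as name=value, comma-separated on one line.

[mem_gb_sum: mem_gb >= 98]
job_id=60: ✓ → 2737
job_id=61: ✓ → 647
job_id=62: ✓ → 3653
job_id=63: ✓ → 2655
job_id=64: ✓ → 1121
job_id=65: ✗
job_id=66: ✓ → 1278
job_id=67: ✓ → 3927
job_id=68: ✗
job_id=69: ✓ → 2009
job_id=70: ✗
mem_gb_sum = 2737 + 647 + 3653 + 2655 + 1121 + 1278 + 3927 + 2009 = 18027
—
[cpu_sum: cpu <= 41]
job_id=60: ✓ → 2737
job_id=61: ✗
job_id=62: ✓ → 3653
job_id=63: ✓ → 2655
job_id=64: ✓ → 1121
job_id=65: ✗
job_id=66: ✓ → 1278
job_id=67: ✗
job_id=68: ✗
job_id=69: ✗
job_id=70: ✗
cpu_sum = 2737 + 3653 + 2655 + 1121 + 1278 = 11444

mem_gb_sum=18027, cpu_sum=11444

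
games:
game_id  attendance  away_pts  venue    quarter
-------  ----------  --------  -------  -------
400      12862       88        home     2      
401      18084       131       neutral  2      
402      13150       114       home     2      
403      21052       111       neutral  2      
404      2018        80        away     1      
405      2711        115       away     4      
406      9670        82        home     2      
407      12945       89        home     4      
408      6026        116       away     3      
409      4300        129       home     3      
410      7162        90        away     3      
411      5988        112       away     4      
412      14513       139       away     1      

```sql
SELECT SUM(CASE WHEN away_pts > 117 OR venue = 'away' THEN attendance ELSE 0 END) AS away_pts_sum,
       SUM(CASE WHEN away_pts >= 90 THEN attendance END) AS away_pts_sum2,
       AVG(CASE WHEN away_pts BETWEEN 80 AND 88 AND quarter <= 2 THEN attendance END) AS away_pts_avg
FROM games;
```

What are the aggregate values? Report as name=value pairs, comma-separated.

[away_pts_sum: away_pts > 117 OR venue = 'away']
game_id=400: ✗
game_id=401: ✓ → 18084
game_id=402: ✗
game_id=403: ✗
game_id=404: ✓ → 2018
game_id=405: ✓ → 2711
game_id=406: ✗
game_id=407: ✗
game_id=408: ✓ → 6026
game_id=409: ✓ → 4300
game_id=410: ✓ → 7162
game_id=411: ✓ → 5988
game_id=412: ✓ → 14513
away_pts_sum = 18084 + 2018 + 2711 + 6026 + 4300 + 7162 + 5988 + 14513 = 60802
—
[away_pts_sum2: away_pts >= 90]
game_id=400: ✗
game_id=401: ✓ → 18084
game_id=402: ✓ → 13150
game_id=403: ✓ → 21052
game_id=404: ✗
game_id=405: ✓ → 2711
game_id=406: ✗
game_id=407: ✗
game_id=408: ✓ → 6026
game_id=409: ✓ → 4300
game_id=410: ✓ → 7162
game_id=411: ✓ → 5988
game_id=412: ✓ → 14513
away_pts_sum2 = 18084 + 13150 + 21052 + 2711 + 6026 + 4300 + 7162 + 5988 + 14513 = 92986
—
[away_pts_avg: away_pts BETWEEN 80 AND 88 AND quarter <= 2]
game_id=400: ✓ → 12862
game_id=401: ✗
game_id=402: ✗
game_id=403: ✗
game_id=404: ✓ → 2018
game_id=405: ✗
game_id=406: ✓ → 9670
game_id=407: ✗
game_id=408: ✗
game_id=409: ✗
game_id=410: ✗
game_id=411: ✗
game_id=412: ✗
away_pts_avg = (12862 + 2018 + 9670) / 3 = 8183.3333333333

away_pts_sum=60802, away_pts_sum2=92986, away_pts_avg=8183.3333333333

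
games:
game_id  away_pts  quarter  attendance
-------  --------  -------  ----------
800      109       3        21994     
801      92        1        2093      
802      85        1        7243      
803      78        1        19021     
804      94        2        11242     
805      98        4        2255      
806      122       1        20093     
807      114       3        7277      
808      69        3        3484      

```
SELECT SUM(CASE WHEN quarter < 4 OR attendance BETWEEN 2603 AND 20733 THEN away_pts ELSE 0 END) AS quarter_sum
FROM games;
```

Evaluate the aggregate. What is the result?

game_id=800: ✓ → 109
game_id=801: ✓ → 92
game_id=802: ✓ → 85
game_id=803: ✓ → 78
game_id=804: ✓ → 94
game_id=805: ✗
game_id=806: ✓ → 122
game_id=807: ✓ → 114
game_id=808: ✓ → 69
quarter_sum = 109 + 92 + 85 + 78 + 94 + 122 + 114 + 69 = 763

763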